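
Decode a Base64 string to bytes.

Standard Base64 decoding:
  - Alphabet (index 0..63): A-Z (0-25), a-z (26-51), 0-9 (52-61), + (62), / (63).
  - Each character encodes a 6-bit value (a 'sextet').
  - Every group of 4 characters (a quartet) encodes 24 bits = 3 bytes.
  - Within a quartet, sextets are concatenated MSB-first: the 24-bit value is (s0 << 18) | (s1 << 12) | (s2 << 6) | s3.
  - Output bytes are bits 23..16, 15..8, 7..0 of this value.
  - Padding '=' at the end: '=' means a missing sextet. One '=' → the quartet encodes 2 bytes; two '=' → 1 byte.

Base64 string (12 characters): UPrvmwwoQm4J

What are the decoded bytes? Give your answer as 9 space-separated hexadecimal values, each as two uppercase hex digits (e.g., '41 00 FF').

After char 0 ('U'=20): chars_in_quartet=1 acc=0x14 bytes_emitted=0
After char 1 ('P'=15): chars_in_quartet=2 acc=0x50F bytes_emitted=0
After char 2 ('r'=43): chars_in_quartet=3 acc=0x143EB bytes_emitted=0
After char 3 ('v'=47): chars_in_quartet=4 acc=0x50FAEF -> emit 50 FA EF, reset; bytes_emitted=3
After char 4 ('m'=38): chars_in_quartet=1 acc=0x26 bytes_emitted=3
After char 5 ('w'=48): chars_in_quartet=2 acc=0x9B0 bytes_emitted=3
After char 6 ('w'=48): chars_in_quartet=3 acc=0x26C30 bytes_emitted=3
After char 7 ('o'=40): chars_in_quartet=4 acc=0x9B0C28 -> emit 9B 0C 28, reset; bytes_emitted=6
After char 8 ('Q'=16): chars_in_quartet=1 acc=0x10 bytes_emitted=6
After char 9 ('m'=38): chars_in_quartet=2 acc=0x426 bytes_emitted=6
After char 10 ('4'=56): chars_in_quartet=3 acc=0x109B8 bytes_emitted=6
After char 11 ('J'=9): chars_in_quartet=4 acc=0x426E09 -> emit 42 6E 09, reset; bytes_emitted=9

Answer: 50 FA EF 9B 0C 28 42 6E 09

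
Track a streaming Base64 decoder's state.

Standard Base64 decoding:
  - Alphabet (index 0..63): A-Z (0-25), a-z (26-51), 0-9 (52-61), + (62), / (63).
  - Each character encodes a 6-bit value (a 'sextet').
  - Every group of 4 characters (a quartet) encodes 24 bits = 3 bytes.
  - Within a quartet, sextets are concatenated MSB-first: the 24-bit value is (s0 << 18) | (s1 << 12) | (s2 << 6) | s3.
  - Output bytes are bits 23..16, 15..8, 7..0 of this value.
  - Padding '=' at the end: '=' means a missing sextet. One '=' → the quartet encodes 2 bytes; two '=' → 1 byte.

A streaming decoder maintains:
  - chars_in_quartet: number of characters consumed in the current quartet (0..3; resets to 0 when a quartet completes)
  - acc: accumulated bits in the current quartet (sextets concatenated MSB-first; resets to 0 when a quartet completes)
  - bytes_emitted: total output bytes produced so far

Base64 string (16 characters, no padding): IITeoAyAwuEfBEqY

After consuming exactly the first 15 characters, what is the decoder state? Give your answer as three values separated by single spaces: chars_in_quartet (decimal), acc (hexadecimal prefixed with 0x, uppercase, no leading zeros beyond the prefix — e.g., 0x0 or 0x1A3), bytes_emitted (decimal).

Answer: 3 0x112A 9

Derivation:
After char 0 ('I'=8): chars_in_quartet=1 acc=0x8 bytes_emitted=0
After char 1 ('I'=8): chars_in_quartet=2 acc=0x208 bytes_emitted=0
After char 2 ('T'=19): chars_in_quartet=3 acc=0x8213 bytes_emitted=0
After char 3 ('e'=30): chars_in_quartet=4 acc=0x2084DE -> emit 20 84 DE, reset; bytes_emitted=3
After char 4 ('o'=40): chars_in_quartet=1 acc=0x28 bytes_emitted=3
After char 5 ('A'=0): chars_in_quartet=2 acc=0xA00 bytes_emitted=3
After char 6 ('y'=50): chars_in_quartet=3 acc=0x28032 bytes_emitted=3
After char 7 ('A'=0): chars_in_quartet=4 acc=0xA00C80 -> emit A0 0C 80, reset; bytes_emitted=6
After char 8 ('w'=48): chars_in_quartet=1 acc=0x30 bytes_emitted=6
After char 9 ('u'=46): chars_in_quartet=2 acc=0xC2E bytes_emitted=6
After char 10 ('E'=4): chars_in_quartet=3 acc=0x30B84 bytes_emitted=6
After char 11 ('f'=31): chars_in_quartet=4 acc=0xC2E11F -> emit C2 E1 1F, reset; bytes_emitted=9
After char 12 ('B'=1): chars_in_quartet=1 acc=0x1 bytes_emitted=9
After char 13 ('E'=4): chars_in_quartet=2 acc=0x44 bytes_emitted=9
After char 14 ('q'=42): chars_in_quartet=3 acc=0x112A bytes_emitted=9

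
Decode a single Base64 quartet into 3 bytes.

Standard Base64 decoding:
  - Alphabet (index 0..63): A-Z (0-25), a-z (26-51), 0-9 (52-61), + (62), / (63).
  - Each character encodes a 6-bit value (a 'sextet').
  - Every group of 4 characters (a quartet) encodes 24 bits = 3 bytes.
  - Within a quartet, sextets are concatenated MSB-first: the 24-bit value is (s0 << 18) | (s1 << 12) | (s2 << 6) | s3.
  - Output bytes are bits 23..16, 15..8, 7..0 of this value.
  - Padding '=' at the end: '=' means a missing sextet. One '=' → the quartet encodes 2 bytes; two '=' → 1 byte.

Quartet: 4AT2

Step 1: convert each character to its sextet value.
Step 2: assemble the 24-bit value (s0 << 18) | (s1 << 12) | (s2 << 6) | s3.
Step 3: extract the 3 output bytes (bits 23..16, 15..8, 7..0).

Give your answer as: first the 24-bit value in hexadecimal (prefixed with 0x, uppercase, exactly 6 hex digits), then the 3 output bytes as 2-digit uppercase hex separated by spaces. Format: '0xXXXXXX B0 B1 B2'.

Answer: 0xE004F6 E0 04 F6

Derivation:
Sextets: 4=56, A=0, T=19, 2=54
24-bit: (56<<18) | (0<<12) | (19<<6) | 54
      = 0xE00000 | 0x000000 | 0x0004C0 | 0x000036
      = 0xE004F6
Bytes: (v>>16)&0xFF=E0, (v>>8)&0xFF=04, v&0xFF=F6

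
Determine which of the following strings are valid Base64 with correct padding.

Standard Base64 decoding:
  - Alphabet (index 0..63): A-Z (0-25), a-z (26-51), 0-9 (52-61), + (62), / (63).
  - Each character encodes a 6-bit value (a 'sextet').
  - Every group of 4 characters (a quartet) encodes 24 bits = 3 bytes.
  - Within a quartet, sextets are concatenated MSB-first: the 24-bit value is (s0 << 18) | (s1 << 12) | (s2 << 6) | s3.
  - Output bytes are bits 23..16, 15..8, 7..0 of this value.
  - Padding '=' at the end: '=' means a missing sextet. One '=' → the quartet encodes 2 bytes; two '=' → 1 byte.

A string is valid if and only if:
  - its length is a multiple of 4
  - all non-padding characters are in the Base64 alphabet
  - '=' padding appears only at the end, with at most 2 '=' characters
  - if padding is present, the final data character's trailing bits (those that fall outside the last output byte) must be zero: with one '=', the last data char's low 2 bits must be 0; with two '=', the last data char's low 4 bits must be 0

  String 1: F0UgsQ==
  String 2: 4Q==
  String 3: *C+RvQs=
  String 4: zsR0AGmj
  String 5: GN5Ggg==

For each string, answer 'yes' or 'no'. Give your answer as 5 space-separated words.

Answer: yes yes no yes yes

Derivation:
String 1: 'F0UgsQ==' → valid
String 2: '4Q==' → valid
String 3: '*C+RvQs=' → invalid (bad char(s): ['*'])
String 4: 'zsR0AGmj' → valid
String 5: 'GN5Ggg==' → valid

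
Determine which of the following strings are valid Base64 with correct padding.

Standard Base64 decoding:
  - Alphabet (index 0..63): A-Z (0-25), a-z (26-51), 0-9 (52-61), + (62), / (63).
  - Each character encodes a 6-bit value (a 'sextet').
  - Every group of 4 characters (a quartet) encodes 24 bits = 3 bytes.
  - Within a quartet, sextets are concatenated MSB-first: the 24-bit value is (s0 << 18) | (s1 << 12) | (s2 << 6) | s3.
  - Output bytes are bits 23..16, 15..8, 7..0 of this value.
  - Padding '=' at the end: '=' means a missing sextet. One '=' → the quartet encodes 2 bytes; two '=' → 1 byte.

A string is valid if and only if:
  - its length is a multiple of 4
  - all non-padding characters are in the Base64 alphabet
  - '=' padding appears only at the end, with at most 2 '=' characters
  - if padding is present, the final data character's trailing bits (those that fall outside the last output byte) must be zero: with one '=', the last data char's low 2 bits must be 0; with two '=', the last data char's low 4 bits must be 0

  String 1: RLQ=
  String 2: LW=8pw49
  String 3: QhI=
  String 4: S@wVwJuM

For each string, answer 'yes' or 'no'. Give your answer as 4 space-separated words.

String 1: 'RLQ=' → valid
String 2: 'LW=8pw49' → invalid (bad char(s): ['=']; '=' in middle)
String 3: 'QhI=' → valid
String 4: 'S@wVwJuM' → invalid (bad char(s): ['@'])

Answer: yes no yes no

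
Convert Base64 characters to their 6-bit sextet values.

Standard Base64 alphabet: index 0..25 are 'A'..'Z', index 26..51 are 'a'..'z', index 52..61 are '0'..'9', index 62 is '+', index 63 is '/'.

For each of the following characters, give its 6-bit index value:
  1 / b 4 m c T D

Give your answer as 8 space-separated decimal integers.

'1': 0..9 range, 52 + ord('1') − ord('0') = 53
'/': index 63
'b': a..z range, 26 + ord('b') − ord('a') = 27
'4': 0..9 range, 52 + ord('4') − ord('0') = 56
'm': a..z range, 26 + ord('m') − ord('a') = 38
'c': a..z range, 26 + ord('c') − ord('a') = 28
'T': A..Z range, ord('T') − ord('A') = 19
'D': A..Z range, ord('D') − ord('A') = 3

Answer: 53 63 27 56 38 28 19 3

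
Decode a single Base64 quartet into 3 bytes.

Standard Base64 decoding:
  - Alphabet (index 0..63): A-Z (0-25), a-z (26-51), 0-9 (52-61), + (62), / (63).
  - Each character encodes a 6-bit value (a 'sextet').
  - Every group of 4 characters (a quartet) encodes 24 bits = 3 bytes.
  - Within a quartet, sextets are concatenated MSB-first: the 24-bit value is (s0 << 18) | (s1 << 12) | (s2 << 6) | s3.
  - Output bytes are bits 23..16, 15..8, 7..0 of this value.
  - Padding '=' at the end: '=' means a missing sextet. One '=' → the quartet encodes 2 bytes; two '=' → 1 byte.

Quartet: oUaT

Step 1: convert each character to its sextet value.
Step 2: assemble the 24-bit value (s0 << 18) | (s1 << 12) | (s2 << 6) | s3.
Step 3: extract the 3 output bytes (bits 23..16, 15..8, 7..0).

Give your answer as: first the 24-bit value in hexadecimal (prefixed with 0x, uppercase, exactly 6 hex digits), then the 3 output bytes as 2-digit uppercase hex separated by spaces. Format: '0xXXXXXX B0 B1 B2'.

Sextets: o=40, U=20, a=26, T=19
24-bit: (40<<18) | (20<<12) | (26<<6) | 19
      = 0xA00000 | 0x014000 | 0x000680 | 0x000013
      = 0xA14693
Bytes: (v>>16)&0xFF=A1, (v>>8)&0xFF=46, v&0xFF=93

Answer: 0xA14693 A1 46 93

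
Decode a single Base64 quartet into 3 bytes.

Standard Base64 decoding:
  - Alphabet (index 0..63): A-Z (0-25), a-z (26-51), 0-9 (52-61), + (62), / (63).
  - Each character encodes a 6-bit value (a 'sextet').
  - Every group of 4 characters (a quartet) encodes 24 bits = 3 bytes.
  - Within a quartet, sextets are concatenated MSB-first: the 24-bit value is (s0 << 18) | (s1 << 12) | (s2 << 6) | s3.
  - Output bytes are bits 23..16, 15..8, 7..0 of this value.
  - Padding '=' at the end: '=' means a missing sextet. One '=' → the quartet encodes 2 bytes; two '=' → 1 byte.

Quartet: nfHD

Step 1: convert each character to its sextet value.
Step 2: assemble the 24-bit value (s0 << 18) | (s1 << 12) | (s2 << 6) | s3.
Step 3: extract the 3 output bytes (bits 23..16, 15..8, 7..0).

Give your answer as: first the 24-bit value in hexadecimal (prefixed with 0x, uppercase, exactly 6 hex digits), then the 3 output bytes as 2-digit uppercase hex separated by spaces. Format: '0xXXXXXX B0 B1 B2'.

Sextets: n=39, f=31, H=7, D=3
24-bit: (39<<18) | (31<<12) | (7<<6) | 3
      = 0x9C0000 | 0x01F000 | 0x0001C0 | 0x000003
      = 0x9DF1C3
Bytes: (v>>16)&0xFF=9D, (v>>8)&0xFF=F1, v&0xFF=C3

Answer: 0x9DF1C3 9D F1 C3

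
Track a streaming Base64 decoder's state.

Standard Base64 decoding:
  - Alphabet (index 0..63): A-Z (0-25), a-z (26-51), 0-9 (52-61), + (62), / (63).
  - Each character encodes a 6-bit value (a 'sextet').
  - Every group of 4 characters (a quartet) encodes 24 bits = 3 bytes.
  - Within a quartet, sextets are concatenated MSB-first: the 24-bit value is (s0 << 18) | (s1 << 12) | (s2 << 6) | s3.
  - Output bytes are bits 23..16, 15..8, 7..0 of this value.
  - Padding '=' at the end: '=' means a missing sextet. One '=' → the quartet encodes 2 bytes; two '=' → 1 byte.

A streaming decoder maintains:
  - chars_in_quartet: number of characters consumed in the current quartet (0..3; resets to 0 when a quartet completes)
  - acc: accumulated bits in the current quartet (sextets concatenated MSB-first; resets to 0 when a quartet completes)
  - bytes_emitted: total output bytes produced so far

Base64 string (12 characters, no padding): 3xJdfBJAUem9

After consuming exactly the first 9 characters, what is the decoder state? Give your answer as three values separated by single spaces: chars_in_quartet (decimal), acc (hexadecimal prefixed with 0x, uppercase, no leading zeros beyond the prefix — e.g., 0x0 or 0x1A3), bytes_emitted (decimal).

Answer: 1 0x14 6

Derivation:
After char 0 ('3'=55): chars_in_quartet=1 acc=0x37 bytes_emitted=0
After char 1 ('x'=49): chars_in_quartet=2 acc=0xDF1 bytes_emitted=0
After char 2 ('J'=9): chars_in_quartet=3 acc=0x37C49 bytes_emitted=0
After char 3 ('d'=29): chars_in_quartet=4 acc=0xDF125D -> emit DF 12 5D, reset; bytes_emitted=3
After char 4 ('f'=31): chars_in_quartet=1 acc=0x1F bytes_emitted=3
After char 5 ('B'=1): chars_in_quartet=2 acc=0x7C1 bytes_emitted=3
After char 6 ('J'=9): chars_in_quartet=3 acc=0x1F049 bytes_emitted=3
After char 7 ('A'=0): chars_in_quartet=4 acc=0x7C1240 -> emit 7C 12 40, reset; bytes_emitted=6
After char 8 ('U'=20): chars_in_quartet=1 acc=0x14 bytes_emitted=6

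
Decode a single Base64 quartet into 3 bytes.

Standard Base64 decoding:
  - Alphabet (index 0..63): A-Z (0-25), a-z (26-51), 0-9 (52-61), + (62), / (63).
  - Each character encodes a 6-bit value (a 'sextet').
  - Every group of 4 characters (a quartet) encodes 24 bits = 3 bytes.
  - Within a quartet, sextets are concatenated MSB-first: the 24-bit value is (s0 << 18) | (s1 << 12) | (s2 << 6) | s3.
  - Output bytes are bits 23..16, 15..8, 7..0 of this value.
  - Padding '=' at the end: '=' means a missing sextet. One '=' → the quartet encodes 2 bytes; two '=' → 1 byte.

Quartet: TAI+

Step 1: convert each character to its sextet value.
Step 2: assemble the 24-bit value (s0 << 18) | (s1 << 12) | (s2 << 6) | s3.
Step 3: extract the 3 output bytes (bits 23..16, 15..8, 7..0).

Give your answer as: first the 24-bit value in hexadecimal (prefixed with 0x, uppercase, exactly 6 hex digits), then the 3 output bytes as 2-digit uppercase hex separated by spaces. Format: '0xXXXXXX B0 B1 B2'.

Sextets: T=19, A=0, I=8, +=62
24-bit: (19<<18) | (0<<12) | (8<<6) | 62
      = 0x4C0000 | 0x000000 | 0x000200 | 0x00003E
      = 0x4C023E
Bytes: (v>>16)&0xFF=4C, (v>>8)&0xFF=02, v&0xFF=3E

Answer: 0x4C023E 4C 02 3E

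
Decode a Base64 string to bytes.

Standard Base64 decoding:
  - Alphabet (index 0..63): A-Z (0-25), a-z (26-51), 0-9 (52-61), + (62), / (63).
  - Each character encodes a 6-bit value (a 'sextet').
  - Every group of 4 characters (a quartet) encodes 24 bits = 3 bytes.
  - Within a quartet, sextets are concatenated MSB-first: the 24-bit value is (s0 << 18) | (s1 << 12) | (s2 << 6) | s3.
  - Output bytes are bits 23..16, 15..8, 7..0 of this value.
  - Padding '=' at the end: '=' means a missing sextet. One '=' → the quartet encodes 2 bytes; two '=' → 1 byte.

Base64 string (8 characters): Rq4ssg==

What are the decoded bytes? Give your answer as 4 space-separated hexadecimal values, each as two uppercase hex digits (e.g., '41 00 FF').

After char 0 ('R'=17): chars_in_quartet=1 acc=0x11 bytes_emitted=0
After char 1 ('q'=42): chars_in_quartet=2 acc=0x46A bytes_emitted=0
After char 2 ('4'=56): chars_in_quartet=3 acc=0x11AB8 bytes_emitted=0
After char 3 ('s'=44): chars_in_quartet=4 acc=0x46AE2C -> emit 46 AE 2C, reset; bytes_emitted=3
After char 4 ('s'=44): chars_in_quartet=1 acc=0x2C bytes_emitted=3
After char 5 ('g'=32): chars_in_quartet=2 acc=0xB20 bytes_emitted=3
Padding '==': partial quartet acc=0xB20 -> emit B2; bytes_emitted=4

Answer: 46 AE 2C B2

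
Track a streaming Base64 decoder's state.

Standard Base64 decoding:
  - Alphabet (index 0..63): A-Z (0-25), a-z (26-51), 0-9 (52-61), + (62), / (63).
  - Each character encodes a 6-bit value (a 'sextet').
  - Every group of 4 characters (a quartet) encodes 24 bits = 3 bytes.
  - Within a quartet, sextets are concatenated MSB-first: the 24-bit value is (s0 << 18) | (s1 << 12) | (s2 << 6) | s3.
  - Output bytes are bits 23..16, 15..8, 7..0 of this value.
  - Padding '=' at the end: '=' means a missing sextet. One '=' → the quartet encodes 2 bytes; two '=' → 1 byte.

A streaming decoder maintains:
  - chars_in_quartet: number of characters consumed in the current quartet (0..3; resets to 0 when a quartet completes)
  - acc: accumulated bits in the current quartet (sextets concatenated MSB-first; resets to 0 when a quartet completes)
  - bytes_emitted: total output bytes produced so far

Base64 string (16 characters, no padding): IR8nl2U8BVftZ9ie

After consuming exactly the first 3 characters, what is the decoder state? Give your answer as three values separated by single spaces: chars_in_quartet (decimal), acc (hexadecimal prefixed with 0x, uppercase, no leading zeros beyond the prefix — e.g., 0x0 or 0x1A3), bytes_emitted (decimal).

After char 0 ('I'=8): chars_in_quartet=1 acc=0x8 bytes_emitted=0
After char 1 ('R'=17): chars_in_quartet=2 acc=0x211 bytes_emitted=0
After char 2 ('8'=60): chars_in_quartet=3 acc=0x847C bytes_emitted=0

Answer: 3 0x847C 0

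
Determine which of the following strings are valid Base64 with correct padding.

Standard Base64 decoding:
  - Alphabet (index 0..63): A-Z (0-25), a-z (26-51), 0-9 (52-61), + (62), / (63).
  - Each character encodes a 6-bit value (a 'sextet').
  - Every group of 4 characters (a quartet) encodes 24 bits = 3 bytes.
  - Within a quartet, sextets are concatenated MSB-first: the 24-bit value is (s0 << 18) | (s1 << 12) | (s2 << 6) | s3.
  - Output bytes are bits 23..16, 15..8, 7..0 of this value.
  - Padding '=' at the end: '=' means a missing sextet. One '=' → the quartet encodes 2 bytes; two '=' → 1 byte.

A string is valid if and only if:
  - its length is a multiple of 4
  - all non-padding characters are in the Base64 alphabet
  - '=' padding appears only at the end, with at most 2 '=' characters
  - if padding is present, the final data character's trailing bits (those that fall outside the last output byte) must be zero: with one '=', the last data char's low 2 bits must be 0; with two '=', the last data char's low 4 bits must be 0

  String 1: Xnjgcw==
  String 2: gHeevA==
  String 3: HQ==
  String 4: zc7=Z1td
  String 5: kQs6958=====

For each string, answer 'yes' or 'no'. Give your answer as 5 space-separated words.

String 1: 'Xnjgcw==' → valid
String 2: 'gHeevA==' → valid
String 3: 'HQ==' → valid
String 4: 'zc7=Z1td' → invalid (bad char(s): ['=']; '=' in middle)
String 5: 'kQs6958=====' → invalid (5 pad chars (max 2))

Answer: yes yes yes no no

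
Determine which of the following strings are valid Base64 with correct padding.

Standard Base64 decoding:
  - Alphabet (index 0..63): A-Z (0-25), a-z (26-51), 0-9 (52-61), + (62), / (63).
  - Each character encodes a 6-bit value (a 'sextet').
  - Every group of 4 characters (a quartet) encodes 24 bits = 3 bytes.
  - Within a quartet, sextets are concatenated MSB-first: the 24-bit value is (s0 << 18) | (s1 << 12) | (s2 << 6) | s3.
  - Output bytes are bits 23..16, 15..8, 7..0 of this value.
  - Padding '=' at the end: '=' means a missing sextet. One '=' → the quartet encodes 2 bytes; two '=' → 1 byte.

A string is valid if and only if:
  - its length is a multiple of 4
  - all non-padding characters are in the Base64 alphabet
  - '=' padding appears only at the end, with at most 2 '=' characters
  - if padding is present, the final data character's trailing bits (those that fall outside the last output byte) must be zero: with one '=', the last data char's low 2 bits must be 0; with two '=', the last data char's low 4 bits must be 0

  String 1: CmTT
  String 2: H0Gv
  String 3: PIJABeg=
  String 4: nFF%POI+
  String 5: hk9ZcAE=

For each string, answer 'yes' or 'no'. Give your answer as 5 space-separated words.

Answer: yes yes yes no yes

Derivation:
String 1: 'CmTT' → valid
String 2: 'H0Gv' → valid
String 3: 'PIJABeg=' → valid
String 4: 'nFF%POI+' → invalid (bad char(s): ['%'])
String 5: 'hk9ZcAE=' → valid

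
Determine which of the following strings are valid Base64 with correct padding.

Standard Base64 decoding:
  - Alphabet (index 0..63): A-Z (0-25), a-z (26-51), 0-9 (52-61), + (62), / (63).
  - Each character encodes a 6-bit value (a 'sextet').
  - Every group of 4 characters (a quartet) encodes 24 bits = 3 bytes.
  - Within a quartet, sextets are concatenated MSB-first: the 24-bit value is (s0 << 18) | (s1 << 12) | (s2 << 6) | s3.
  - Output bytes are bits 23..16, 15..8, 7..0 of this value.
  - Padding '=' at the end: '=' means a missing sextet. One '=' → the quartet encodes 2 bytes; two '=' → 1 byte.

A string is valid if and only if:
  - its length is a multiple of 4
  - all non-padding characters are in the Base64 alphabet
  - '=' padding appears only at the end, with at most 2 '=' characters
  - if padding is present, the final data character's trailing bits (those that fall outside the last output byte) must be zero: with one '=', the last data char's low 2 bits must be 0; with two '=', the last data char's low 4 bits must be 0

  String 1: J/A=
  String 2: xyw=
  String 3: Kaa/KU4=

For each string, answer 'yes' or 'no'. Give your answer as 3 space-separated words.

String 1: 'J/A=' → valid
String 2: 'xyw=' → valid
String 3: 'Kaa/KU4=' → valid

Answer: yes yes yes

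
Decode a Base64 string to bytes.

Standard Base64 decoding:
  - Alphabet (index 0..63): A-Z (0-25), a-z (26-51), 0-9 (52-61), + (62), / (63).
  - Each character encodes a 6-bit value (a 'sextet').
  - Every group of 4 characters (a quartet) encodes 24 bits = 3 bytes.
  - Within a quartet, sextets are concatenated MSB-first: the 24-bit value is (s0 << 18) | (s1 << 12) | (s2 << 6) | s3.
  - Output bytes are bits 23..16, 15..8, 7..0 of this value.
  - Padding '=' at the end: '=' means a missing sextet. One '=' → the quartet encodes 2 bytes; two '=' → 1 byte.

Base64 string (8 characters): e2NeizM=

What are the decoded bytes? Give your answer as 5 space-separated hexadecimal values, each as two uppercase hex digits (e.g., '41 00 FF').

Answer: 7B 63 5E 8B 33

Derivation:
After char 0 ('e'=30): chars_in_quartet=1 acc=0x1E bytes_emitted=0
After char 1 ('2'=54): chars_in_quartet=2 acc=0x7B6 bytes_emitted=0
After char 2 ('N'=13): chars_in_quartet=3 acc=0x1ED8D bytes_emitted=0
After char 3 ('e'=30): chars_in_quartet=4 acc=0x7B635E -> emit 7B 63 5E, reset; bytes_emitted=3
After char 4 ('i'=34): chars_in_quartet=1 acc=0x22 bytes_emitted=3
After char 5 ('z'=51): chars_in_quartet=2 acc=0x8B3 bytes_emitted=3
After char 6 ('M'=12): chars_in_quartet=3 acc=0x22CCC bytes_emitted=3
Padding '=': partial quartet acc=0x22CCC -> emit 8B 33; bytes_emitted=5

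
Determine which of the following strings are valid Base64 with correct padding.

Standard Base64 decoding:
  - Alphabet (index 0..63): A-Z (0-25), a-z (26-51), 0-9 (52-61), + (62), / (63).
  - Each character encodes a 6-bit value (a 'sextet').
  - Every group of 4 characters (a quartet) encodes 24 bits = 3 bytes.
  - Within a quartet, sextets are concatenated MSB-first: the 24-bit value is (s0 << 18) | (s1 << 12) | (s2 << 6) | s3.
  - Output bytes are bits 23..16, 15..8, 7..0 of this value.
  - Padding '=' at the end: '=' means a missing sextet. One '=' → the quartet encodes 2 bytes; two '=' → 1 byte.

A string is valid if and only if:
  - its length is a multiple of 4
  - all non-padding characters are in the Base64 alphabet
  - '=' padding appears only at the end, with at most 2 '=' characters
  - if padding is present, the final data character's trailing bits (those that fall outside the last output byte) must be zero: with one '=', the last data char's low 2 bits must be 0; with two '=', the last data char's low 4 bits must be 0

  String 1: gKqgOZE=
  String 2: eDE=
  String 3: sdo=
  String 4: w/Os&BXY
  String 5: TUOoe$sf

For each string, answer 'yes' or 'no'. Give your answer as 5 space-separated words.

Answer: yes yes yes no no

Derivation:
String 1: 'gKqgOZE=' → valid
String 2: 'eDE=' → valid
String 3: 'sdo=' → valid
String 4: 'w/Os&BXY' → invalid (bad char(s): ['&'])
String 5: 'TUOoe$sf' → invalid (bad char(s): ['$'])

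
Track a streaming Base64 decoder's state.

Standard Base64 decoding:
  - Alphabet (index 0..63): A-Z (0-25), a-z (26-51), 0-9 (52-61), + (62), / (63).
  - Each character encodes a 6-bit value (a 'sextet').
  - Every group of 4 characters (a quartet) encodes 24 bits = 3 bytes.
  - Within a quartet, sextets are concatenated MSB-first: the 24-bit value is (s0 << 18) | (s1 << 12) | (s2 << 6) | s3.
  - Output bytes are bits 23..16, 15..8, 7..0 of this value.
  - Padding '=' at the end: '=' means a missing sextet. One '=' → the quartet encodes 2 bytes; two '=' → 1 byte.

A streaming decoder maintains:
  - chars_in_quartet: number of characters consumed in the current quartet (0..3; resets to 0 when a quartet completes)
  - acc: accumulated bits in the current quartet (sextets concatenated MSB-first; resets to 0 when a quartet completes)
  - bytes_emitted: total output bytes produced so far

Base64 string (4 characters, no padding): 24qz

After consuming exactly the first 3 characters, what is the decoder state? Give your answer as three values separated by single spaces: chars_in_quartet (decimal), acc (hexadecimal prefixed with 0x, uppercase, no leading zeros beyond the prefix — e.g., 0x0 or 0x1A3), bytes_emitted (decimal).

After char 0 ('2'=54): chars_in_quartet=1 acc=0x36 bytes_emitted=0
After char 1 ('4'=56): chars_in_quartet=2 acc=0xDB8 bytes_emitted=0
After char 2 ('q'=42): chars_in_quartet=3 acc=0x36E2A bytes_emitted=0

Answer: 3 0x36E2A 0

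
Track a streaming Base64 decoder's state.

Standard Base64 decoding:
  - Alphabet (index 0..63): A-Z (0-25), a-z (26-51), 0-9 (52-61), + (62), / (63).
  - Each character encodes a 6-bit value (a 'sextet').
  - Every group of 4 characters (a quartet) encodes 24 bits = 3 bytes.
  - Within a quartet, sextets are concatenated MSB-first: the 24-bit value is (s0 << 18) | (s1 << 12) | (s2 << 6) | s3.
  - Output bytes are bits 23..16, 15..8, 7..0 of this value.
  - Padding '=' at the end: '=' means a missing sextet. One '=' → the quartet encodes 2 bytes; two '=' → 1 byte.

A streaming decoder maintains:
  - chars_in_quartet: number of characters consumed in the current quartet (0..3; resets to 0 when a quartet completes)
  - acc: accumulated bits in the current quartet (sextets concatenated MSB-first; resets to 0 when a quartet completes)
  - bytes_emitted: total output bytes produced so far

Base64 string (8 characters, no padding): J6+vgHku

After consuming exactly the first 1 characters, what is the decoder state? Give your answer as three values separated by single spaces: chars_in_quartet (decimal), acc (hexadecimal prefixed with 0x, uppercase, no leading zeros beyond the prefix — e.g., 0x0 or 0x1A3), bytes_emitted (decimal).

After char 0 ('J'=9): chars_in_quartet=1 acc=0x9 bytes_emitted=0

Answer: 1 0x9 0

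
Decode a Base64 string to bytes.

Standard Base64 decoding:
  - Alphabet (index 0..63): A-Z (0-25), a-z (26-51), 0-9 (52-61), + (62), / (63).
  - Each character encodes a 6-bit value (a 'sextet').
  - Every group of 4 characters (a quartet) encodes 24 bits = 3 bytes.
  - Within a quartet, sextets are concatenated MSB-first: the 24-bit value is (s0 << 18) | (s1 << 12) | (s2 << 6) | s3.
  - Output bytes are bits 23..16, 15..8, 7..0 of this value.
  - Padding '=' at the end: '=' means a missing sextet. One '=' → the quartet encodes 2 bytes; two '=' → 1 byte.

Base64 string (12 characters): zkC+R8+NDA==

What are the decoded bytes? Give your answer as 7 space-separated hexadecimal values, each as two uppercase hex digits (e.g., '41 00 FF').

After char 0 ('z'=51): chars_in_quartet=1 acc=0x33 bytes_emitted=0
After char 1 ('k'=36): chars_in_quartet=2 acc=0xCE4 bytes_emitted=0
After char 2 ('C'=2): chars_in_quartet=3 acc=0x33902 bytes_emitted=0
After char 3 ('+'=62): chars_in_quartet=4 acc=0xCE40BE -> emit CE 40 BE, reset; bytes_emitted=3
After char 4 ('R'=17): chars_in_quartet=1 acc=0x11 bytes_emitted=3
After char 5 ('8'=60): chars_in_quartet=2 acc=0x47C bytes_emitted=3
After char 6 ('+'=62): chars_in_quartet=3 acc=0x11F3E bytes_emitted=3
After char 7 ('N'=13): chars_in_quartet=4 acc=0x47CF8D -> emit 47 CF 8D, reset; bytes_emitted=6
After char 8 ('D'=3): chars_in_quartet=1 acc=0x3 bytes_emitted=6
After char 9 ('A'=0): chars_in_quartet=2 acc=0xC0 bytes_emitted=6
Padding '==': partial quartet acc=0xC0 -> emit 0C; bytes_emitted=7

Answer: CE 40 BE 47 CF 8D 0C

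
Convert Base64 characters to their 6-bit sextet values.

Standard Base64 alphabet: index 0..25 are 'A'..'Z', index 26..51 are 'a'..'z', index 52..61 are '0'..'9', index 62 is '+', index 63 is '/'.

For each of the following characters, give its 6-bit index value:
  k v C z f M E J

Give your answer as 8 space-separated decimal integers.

Answer: 36 47 2 51 31 12 4 9

Derivation:
'k': a..z range, 26 + ord('k') − ord('a') = 36
'v': a..z range, 26 + ord('v') − ord('a') = 47
'C': A..Z range, ord('C') − ord('A') = 2
'z': a..z range, 26 + ord('z') − ord('a') = 51
'f': a..z range, 26 + ord('f') − ord('a') = 31
'M': A..Z range, ord('M') − ord('A') = 12
'E': A..Z range, ord('E') − ord('A') = 4
'J': A..Z range, ord('J') − ord('A') = 9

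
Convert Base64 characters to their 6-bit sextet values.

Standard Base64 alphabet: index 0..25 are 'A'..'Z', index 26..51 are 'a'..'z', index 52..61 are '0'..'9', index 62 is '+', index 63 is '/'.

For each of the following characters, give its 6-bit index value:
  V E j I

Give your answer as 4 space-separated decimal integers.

Answer: 21 4 35 8

Derivation:
'V': A..Z range, ord('V') − ord('A') = 21
'E': A..Z range, ord('E') − ord('A') = 4
'j': a..z range, 26 + ord('j') − ord('a') = 35
'I': A..Z range, ord('I') − ord('A') = 8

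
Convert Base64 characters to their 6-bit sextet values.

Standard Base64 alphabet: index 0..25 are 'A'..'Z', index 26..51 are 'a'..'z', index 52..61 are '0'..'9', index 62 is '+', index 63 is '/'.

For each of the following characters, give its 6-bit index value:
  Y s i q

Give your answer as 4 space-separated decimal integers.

'Y': A..Z range, ord('Y') − ord('A') = 24
's': a..z range, 26 + ord('s') − ord('a') = 44
'i': a..z range, 26 + ord('i') − ord('a') = 34
'q': a..z range, 26 + ord('q') − ord('a') = 42

Answer: 24 44 34 42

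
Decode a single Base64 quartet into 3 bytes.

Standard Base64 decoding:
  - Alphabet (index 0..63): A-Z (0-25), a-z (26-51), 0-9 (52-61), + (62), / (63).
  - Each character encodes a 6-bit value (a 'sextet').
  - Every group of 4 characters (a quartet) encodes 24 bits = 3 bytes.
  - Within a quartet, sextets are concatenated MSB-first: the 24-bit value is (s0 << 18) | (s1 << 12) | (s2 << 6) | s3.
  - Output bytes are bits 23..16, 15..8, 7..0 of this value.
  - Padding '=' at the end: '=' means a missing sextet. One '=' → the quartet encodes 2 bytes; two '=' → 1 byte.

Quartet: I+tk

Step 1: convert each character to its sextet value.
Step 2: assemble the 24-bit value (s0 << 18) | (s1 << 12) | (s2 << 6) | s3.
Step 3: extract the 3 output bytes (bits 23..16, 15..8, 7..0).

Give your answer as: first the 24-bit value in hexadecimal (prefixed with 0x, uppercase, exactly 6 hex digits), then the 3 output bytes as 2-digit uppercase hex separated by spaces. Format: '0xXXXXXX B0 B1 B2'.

Sextets: I=8, +=62, t=45, k=36
24-bit: (8<<18) | (62<<12) | (45<<6) | 36
      = 0x200000 | 0x03E000 | 0x000B40 | 0x000024
      = 0x23EB64
Bytes: (v>>16)&0xFF=23, (v>>8)&0xFF=EB, v&0xFF=64

Answer: 0x23EB64 23 EB 64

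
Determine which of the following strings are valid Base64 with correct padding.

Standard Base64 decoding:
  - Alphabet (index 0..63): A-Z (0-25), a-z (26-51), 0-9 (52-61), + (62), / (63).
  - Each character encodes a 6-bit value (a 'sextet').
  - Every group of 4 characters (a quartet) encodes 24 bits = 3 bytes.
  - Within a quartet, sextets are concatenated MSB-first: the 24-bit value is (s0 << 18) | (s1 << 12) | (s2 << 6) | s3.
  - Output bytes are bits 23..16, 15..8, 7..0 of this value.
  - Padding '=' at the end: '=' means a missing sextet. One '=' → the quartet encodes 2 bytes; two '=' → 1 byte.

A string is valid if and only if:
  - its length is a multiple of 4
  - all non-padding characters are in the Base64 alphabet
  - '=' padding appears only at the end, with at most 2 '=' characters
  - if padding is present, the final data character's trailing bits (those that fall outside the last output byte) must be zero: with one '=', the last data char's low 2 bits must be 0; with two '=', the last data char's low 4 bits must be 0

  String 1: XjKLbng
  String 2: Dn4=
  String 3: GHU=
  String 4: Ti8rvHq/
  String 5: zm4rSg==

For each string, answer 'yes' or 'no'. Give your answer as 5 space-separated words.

Answer: no yes yes yes yes

Derivation:
String 1: 'XjKLbng' → invalid (len=7 not mult of 4)
String 2: 'Dn4=' → valid
String 3: 'GHU=' → valid
String 4: 'Ti8rvHq/' → valid
String 5: 'zm4rSg==' → valid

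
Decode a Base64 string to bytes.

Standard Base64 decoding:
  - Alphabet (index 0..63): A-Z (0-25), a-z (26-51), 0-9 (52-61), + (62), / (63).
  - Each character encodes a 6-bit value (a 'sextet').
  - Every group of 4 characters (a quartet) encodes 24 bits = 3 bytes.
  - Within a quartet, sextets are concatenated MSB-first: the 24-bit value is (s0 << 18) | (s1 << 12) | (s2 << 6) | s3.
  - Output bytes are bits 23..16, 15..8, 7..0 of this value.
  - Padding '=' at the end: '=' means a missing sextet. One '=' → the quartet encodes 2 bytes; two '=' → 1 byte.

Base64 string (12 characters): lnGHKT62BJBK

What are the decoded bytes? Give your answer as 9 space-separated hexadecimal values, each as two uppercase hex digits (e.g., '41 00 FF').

After char 0 ('l'=37): chars_in_quartet=1 acc=0x25 bytes_emitted=0
After char 1 ('n'=39): chars_in_quartet=2 acc=0x967 bytes_emitted=0
After char 2 ('G'=6): chars_in_quartet=3 acc=0x259C6 bytes_emitted=0
After char 3 ('H'=7): chars_in_quartet=4 acc=0x967187 -> emit 96 71 87, reset; bytes_emitted=3
After char 4 ('K'=10): chars_in_quartet=1 acc=0xA bytes_emitted=3
After char 5 ('T'=19): chars_in_quartet=2 acc=0x293 bytes_emitted=3
After char 6 ('6'=58): chars_in_quartet=3 acc=0xA4FA bytes_emitted=3
After char 7 ('2'=54): chars_in_quartet=4 acc=0x293EB6 -> emit 29 3E B6, reset; bytes_emitted=6
After char 8 ('B'=1): chars_in_quartet=1 acc=0x1 bytes_emitted=6
After char 9 ('J'=9): chars_in_quartet=2 acc=0x49 bytes_emitted=6
After char 10 ('B'=1): chars_in_quartet=3 acc=0x1241 bytes_emitted=6
After char 11 ('K'=10): chars_in_quartet=4 acc=0x4904A -> emit 04 90 4A, reset; bytes_emitted=9

Answer: 96 71 87 29 3E B6 04 90 4A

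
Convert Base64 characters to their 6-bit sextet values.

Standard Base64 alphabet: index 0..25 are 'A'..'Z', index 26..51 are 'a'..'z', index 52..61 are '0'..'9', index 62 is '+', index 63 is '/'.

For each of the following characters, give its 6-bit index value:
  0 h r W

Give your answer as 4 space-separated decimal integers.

Answer: 52 33 43 22

Derivation:
'0': 0..9 range, 52 + ord('0') − ord('0') = 52
'h': a..z range, 26 + ord('h') − ord('a') = 33
'r': a..z range, 26 + ord('r') − ord('a') = 43
'W': A..Z range, ord('W') − ord('A') = 22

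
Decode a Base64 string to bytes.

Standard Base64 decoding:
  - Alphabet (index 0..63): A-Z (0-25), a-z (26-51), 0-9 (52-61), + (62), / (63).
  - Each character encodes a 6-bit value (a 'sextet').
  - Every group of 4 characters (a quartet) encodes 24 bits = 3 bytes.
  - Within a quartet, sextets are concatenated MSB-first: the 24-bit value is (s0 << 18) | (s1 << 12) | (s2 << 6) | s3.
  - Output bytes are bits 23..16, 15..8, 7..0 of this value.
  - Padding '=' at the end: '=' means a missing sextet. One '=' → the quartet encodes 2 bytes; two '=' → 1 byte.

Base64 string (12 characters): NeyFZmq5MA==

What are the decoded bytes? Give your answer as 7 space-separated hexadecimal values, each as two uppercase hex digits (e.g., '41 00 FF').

Answer: 35 EC 85 66 6A B9 30

Derivation:
After char 0 ('N'=13): chars_in_quartet=1 acc=0xD bytes_emitted=0
After char 1 ('e'=30): chars_in_quartet=2 acc=0x35E bytes_emitted=0
After char 2 ('y'=50): chars_in_quartet=3 acc=0xD7B2 bytes_emitted=0
After char 3 ('F'=5): chars_in_quartet=4 acc=0x35EC85 -> emit 35 EC 85, reset; bytes_emitted=3
After char 4 ('Z'=25): chars_in_quartet=1 acc=0x19 bytes_emitted=3
After char 5 ('m'=38): chars_in_quartet=2 acc=0x666 bytes_emitted=3
After char 6 ('q'=42): chars_in_quartet=3 acc=0x199AA bytes_emitted=3
After char 7 ('5'=57): chars_in_quartet=4 acc=0x666AB9 -> emit 66 6A B9, reset; bytes_emitted=6
After char 8 ('M'=12): chars_in_quartet=1 acc=0xC bytes_emitted=6
After char 9 ('A'=0): chars_in_quartet=2 acc=0x300 bytes_emitted=6
Padding '==': partial quartet acc=0x300 -> emit 30; bytes_emitted=7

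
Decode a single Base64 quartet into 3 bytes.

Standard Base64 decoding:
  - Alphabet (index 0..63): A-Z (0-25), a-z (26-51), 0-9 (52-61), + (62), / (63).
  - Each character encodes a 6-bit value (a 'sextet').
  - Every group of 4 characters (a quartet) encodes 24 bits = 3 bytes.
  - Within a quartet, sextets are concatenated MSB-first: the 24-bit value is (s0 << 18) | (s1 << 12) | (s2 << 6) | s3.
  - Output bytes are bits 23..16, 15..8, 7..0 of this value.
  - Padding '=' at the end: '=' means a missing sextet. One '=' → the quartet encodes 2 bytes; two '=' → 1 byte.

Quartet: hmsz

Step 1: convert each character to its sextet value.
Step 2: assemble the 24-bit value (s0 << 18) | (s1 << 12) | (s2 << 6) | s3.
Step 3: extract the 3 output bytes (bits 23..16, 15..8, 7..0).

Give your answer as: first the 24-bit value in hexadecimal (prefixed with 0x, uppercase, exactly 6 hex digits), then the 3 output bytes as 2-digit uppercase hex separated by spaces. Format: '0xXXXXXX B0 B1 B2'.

Answer: 0x866B33 86 6B 33

Derivation:
Sextets: h=33, m=38, s=44, z=51
24-bit: (33<<18) | (38<<12) | (44<<6) | 51
      = 0x840000 | 0x026000 | 0x000B00 | 0x000033
      = 0x866B33
Bytes: (v>>16)&0xFF=86, (v>>8)&0xFF=6B, v&0xFF=33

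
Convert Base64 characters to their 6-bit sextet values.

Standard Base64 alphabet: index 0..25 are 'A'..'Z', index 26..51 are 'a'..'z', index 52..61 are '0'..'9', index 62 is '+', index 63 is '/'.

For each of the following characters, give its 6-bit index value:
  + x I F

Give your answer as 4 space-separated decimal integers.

'+': index 62
'x': a..z range, 26 + ord('x') − ord('a') = 49
'I': A..Z range, ord('I') − ord('A') = 8
'F': A..Z range, ord('F') − ord('A') = 5

Answer: 62 49 8 5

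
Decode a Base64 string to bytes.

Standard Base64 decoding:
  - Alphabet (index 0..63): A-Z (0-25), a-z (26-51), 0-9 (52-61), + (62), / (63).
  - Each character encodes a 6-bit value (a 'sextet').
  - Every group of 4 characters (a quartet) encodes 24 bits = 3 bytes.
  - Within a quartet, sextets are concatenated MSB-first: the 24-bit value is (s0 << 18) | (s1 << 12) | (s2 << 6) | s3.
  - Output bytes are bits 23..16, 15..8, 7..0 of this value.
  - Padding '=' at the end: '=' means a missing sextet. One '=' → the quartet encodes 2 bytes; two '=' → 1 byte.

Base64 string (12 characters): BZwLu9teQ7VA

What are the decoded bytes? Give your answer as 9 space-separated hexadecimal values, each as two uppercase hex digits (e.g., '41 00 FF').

After char 0 ('B'=1): chars_in_quartet=1 acc=0x1 bytes_emitted=0
After char 1 ('Z'=25): chars_in_quartet=2 acc=0x59 bytes_emitted=0
After char 2 ('w'=48): chars_in_quartet=3 acc=0x1670 bytes_emitted=0
After char 3 ('L'=11): chars_in_quartet=4 acc=0x59C0B -> emit 05 9C 0B, reset; bytes_emitted=3
After char 4 ('u'=46): chars_in_quartet=1 acc=0x2E bytes_emitted=3
After char 5 ('9'=61): chars_in_quartet=2 acc=0xBBD bytes_emitted=3
After char 6 ('t'=45): chars_in_quartet=3 acc=0x2EF6D bytes_emitted=3
After char 7 ('e'=30): chars_in_quartet=4 acc=0xBBDB5E -> emit BB DB 5E, reset; bytes_emitted=6
After char 8 ('Q'=16): chars_in_quartet=1 acc=0x10 bytes_emitted=6
After char 9 ('7'=59): chars_in_quartet=2 acc=0x43B bytes_emitted=6
After char 10 ('V'=21): chars_in_quartet=3 acc=0x10ED5 bytes_emitted=6
After char 11 ('A'=0): chars_in_quartet=4 acc=0x43B540 -> emit 43 B5 40, reset; bytes_emitted=9

Answer: 05 9C 0B BB DB 5E 43 B5 40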